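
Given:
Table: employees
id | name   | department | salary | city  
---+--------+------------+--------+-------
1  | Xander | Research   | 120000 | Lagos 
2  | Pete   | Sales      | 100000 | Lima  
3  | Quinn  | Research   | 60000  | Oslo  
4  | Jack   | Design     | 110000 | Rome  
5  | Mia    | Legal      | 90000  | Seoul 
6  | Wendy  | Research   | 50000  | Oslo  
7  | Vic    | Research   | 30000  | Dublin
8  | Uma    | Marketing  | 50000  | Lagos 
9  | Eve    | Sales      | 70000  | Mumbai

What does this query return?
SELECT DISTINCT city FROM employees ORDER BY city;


All 'city' values (row order): Lagos, Lima, Oslo, Rome, Seoul, Oslo, Dublin, Lagos, Mumbai
Removing duplicates leaves 7 unique value(s).

7 values:
Dublin
Lagos
Lima
Mumbai
Oslo
Rome
Seoul


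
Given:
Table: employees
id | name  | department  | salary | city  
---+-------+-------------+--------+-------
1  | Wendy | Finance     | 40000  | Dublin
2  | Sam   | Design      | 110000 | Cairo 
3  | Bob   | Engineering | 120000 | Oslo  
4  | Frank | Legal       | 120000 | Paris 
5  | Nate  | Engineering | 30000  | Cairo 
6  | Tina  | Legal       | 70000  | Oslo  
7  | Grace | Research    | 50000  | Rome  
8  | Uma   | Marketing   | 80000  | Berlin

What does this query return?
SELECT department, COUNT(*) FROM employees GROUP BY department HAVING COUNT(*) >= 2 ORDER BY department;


Groups with count >= 2:
  Engineering: 2 -> PASS
  Legal: 2 -> PASS
  Design: 1 -> filtered out
  Finance: 1 -> filtered out
  Marketing: 1 -> filtered out
  Research: 1 -> filtered out


2 groups:
Engineering, 2
Legal, 2


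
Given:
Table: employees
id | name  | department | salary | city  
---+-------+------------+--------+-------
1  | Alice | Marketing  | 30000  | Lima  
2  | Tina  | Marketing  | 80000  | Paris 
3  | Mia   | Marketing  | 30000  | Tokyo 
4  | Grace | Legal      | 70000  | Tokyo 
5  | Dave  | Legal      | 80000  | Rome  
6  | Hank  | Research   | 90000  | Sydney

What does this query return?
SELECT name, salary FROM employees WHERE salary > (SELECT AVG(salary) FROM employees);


Subquery: AVG(salary) = 63333.33
Filtering: salary > 63333.33
  Tina (80000) -> MATCH
  Grace (70000) -> MATCH
  Dave (80000) -> MATCH
  Hank (90000) -> MATCH


4 rows:
Tina, 80000
Grace, 70000
Dave, 80000
Hank, 90000


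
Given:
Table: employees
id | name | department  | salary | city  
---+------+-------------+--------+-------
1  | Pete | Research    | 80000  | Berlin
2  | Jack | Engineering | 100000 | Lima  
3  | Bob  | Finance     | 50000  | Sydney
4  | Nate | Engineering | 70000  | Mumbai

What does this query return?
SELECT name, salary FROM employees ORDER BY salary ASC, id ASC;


Sorting by salary ASC, then id ASC for ties

4 rows:
Bob, 50000
Nate, 70000
Pete, 80000
Jack, 100000


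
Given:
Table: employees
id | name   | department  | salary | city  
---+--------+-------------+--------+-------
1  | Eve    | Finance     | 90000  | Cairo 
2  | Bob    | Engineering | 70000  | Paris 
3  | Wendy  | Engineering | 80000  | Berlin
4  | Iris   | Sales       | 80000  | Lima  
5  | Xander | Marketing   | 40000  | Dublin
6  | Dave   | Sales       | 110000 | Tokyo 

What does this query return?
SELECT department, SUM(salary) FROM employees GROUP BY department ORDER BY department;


Summing salary within each department:
  Engineering: 70000 + 80000 = 150000
  Finance: 90000 = 90000
  Marketing: 40000 = 40000
  Sales: 80000 + 110000 = 190000


4 groups:
Engineering, 150000
Finance, 90000
Marketing, 40000
Sales, 190000


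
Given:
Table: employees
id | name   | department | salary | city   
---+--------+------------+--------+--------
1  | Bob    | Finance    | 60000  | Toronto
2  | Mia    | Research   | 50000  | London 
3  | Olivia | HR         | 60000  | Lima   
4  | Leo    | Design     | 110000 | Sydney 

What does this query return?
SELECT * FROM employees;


SELECT * returns all 4 rows with all columns

4 rows:
1, Bob, Finance, 60000, Toronto
2, Mia, Research, 50000, London
3, Olivia, HR, 60000, Lima
4, Leo, Design, 110000, Sydney


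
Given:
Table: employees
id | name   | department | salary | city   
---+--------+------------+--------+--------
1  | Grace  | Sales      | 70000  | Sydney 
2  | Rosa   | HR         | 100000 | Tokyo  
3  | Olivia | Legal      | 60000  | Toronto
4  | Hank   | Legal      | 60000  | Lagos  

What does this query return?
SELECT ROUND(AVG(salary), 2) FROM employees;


SUM(salary) = 290000
COUNT = 4
ROUND(AVG, 2) = ROUND(290000 / 4, 2) = 72500.0

72500.0


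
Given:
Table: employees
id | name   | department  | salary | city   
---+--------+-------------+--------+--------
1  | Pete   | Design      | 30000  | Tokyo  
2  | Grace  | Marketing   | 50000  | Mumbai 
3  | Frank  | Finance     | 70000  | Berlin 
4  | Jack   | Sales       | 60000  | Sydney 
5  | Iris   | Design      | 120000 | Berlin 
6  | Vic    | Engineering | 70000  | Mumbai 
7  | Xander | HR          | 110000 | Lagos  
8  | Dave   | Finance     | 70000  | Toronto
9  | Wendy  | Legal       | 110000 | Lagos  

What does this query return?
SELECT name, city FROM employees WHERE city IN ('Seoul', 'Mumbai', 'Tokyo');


Filtering: city IN ('Seoul', 'Mumbai', 'Tokyo')
Matching: 3 rows

3 rows:
Pete, Tokyo
Grace, Mumbai
Vic, Mumbai


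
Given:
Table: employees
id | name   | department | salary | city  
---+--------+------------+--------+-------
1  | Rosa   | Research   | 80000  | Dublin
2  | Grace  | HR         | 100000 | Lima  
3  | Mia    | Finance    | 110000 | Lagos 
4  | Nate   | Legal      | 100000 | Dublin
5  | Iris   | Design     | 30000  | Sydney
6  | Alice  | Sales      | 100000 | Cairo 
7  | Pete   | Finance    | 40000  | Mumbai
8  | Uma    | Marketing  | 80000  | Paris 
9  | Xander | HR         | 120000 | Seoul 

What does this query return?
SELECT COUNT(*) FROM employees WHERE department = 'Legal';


Counting rows where department = 'Legal'
  Nate -> MATCH


1


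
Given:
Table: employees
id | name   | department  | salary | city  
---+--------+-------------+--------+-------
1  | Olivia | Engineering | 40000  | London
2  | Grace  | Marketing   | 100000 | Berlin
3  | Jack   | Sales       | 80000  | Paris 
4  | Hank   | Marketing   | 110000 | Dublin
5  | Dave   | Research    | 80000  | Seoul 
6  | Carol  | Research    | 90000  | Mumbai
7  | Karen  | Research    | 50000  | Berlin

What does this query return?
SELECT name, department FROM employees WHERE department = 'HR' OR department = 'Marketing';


Filtering: department = 'HR' OR 'Marketing'
Matching: 2 rows

2 rows:
Grace, Marketing
Hank, Marketing


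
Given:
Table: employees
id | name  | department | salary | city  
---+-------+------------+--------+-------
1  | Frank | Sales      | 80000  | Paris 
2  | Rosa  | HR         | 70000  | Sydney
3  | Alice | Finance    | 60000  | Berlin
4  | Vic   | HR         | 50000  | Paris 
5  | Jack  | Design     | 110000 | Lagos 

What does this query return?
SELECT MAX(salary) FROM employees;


Salaries: 80000, 70000, 60000, 50000, 110000
MAX = 110000

110000


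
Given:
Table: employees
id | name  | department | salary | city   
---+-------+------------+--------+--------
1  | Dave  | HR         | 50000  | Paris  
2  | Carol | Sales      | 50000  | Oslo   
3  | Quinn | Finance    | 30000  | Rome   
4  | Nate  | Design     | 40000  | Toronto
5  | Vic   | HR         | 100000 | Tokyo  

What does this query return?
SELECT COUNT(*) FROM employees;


COUNT(*) counts all rows

5


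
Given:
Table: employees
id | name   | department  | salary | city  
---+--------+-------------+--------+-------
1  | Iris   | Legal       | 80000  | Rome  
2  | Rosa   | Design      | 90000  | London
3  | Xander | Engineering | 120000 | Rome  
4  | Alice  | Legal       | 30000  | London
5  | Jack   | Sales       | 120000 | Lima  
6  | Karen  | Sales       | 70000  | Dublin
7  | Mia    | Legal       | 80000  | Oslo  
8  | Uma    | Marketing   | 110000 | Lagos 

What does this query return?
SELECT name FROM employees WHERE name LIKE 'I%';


LIKE 'I%' matches names starting with 'I'
Matching: 1

1 rows:
Iris


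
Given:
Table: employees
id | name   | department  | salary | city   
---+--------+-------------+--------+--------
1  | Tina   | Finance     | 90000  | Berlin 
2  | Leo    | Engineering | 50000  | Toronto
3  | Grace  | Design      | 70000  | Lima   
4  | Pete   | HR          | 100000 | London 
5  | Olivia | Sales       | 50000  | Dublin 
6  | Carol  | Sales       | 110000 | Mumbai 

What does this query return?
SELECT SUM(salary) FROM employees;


SUM(salary) = 90000 + 50000 + 70000 + 100000 + 50000 + 110000 = 470000

470000


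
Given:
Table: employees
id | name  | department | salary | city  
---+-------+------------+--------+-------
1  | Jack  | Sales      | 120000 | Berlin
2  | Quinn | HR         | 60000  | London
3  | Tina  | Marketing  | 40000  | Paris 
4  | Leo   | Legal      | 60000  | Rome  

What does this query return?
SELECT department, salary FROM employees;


Projecting columns: department, salary

4 rows:
Sales, 120000
HR, 60000
Marketing, 40000
Legal, 60000


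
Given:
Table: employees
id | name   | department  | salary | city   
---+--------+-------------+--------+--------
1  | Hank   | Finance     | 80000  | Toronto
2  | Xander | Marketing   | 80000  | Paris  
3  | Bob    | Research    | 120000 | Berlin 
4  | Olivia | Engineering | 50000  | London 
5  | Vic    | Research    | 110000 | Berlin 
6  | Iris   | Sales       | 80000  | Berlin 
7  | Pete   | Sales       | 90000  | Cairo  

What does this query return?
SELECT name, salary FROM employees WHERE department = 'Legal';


Filtering: department = 'Legal'
Matching rows: 0

Empty result set (0 rows)


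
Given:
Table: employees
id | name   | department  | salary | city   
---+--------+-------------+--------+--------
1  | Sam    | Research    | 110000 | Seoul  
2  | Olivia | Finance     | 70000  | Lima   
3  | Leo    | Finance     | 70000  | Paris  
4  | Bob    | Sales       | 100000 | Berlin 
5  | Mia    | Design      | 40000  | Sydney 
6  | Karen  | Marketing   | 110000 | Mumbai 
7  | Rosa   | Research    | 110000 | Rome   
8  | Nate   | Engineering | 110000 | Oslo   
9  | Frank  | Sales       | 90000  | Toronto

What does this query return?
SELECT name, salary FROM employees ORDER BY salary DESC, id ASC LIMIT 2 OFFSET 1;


Sort by salary DESC (id ASC tiebreak), then skip 1 and take 2
Rows 2 through 3

2 rows:
Karen, 110000
Rosa, 110000


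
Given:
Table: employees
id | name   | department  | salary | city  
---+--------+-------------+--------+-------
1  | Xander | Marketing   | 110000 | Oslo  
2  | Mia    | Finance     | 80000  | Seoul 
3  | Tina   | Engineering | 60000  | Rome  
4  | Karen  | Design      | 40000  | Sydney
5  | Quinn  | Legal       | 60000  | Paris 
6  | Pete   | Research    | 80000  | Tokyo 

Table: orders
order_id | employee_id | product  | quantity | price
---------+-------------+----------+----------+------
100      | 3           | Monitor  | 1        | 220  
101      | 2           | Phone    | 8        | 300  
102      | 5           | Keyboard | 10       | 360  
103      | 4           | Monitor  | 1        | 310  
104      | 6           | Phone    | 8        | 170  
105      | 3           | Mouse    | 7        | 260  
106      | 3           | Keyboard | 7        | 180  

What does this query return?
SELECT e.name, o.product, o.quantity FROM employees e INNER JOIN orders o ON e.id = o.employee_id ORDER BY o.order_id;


Joining employees.id = orders.employee_id:
  employee Tina (id=3) -> order Monitor
  employee Mia (id=2) -> order Phone
  employee Quinn (id=5) -> order Keyboard
  employee Karen (id=4) -> order Monitor
  employee Pete (id=6) -> order Phone
  employee Tina (id=3) -> order Mouse
  employee Tina (id=3) -> order Keyboard


7 rows:
Tina, Monitor, 1
Mia, Phone, 8
Quinn, Keyboard, 10
Karen, Monitor, 1
Pete, Phone, 8
Tina, Mouse, 7
Tina, Keyboard, 7


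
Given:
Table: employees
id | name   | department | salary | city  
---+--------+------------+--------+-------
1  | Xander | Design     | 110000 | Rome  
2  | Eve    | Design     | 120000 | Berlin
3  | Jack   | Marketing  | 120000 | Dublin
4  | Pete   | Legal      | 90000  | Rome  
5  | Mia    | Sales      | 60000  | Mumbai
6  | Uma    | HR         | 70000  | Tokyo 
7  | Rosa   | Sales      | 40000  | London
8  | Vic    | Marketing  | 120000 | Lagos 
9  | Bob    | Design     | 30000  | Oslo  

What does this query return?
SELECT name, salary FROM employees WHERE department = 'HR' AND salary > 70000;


Filtering: department = 'HR' AND salary > 70000
Matching: 0 rows

Empty result set (0 rows)


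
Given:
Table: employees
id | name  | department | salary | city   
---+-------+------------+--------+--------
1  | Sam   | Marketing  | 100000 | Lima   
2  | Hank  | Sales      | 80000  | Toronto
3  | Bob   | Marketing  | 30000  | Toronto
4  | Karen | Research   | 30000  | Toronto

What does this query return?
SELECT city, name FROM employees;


Projecting columns: city, name

4 rows:
Lima, Sam
Toronto, Hank
Toronto, Bob
Toronto, Karen


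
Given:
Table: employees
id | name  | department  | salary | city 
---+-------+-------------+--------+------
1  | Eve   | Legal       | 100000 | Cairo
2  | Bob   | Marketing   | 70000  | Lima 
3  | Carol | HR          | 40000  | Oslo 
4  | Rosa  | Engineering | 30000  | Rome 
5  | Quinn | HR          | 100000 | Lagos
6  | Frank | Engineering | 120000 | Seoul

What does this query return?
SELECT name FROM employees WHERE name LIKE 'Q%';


LIKE 'Q%' matches names starting with 'Q'
Matching: 1

1 rows:
Quinn


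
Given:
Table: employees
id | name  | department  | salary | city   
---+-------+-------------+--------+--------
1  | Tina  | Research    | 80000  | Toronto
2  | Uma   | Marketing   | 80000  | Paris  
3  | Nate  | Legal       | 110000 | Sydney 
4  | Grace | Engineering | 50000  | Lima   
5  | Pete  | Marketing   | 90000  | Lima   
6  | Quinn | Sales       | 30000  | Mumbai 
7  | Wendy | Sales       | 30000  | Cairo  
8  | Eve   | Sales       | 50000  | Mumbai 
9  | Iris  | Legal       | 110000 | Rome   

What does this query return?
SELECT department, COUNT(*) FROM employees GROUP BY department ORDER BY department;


Assigning each row to its department group:
  Tina -> Research
  Uma -> Marketing
  Nate -> Legal
  Grace -> Engineering
  Pete -> Marketing
  Quinn -> Sales
  Wendy -> Sales
  Eve -> Sales
  Iris -> Legal


5 groups:
Engineering, 1
Legal, 2
Marketing, 2
Research, 1
Sales, 3


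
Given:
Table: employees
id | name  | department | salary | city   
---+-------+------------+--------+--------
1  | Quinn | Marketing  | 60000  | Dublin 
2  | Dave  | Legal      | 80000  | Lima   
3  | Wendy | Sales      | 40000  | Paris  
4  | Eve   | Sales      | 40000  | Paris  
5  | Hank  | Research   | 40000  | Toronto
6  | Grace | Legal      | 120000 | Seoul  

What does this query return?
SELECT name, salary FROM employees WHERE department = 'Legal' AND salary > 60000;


Filtering: department = 'Legal' AND salary > 60000
Matching: 2 rows

2 rows:
Dave, 80000
Grace, 120000


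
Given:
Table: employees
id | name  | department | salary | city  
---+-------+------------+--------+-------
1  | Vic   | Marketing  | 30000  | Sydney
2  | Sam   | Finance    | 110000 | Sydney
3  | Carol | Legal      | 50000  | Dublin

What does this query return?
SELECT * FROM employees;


SELECT * returns all 3 rows with all columns

3 rows:
1, Vic, Marketing, 30000, Sydney
2, Sam, Finance, 110000, Sydney
3, Carol, Legal, 50000, Dublin


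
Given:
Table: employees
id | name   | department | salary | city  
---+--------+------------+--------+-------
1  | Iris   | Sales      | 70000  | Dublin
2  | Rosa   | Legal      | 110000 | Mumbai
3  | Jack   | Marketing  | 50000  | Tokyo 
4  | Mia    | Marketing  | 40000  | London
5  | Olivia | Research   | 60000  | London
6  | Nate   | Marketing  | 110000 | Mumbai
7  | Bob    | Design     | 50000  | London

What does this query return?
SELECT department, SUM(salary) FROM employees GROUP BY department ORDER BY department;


Summing salary within each department:
  Design: 50000 = 50000
  Legal: 110000 = 110000
  Marketing: 50000 + 40000 + 110000 = 200000
  Research: 60000 = 60000
  Sales: 70000 = 70000


5 groups:
Design, 50000
Legal, 110000
Marketing, 200000
Research, 60000
Sales, 70000


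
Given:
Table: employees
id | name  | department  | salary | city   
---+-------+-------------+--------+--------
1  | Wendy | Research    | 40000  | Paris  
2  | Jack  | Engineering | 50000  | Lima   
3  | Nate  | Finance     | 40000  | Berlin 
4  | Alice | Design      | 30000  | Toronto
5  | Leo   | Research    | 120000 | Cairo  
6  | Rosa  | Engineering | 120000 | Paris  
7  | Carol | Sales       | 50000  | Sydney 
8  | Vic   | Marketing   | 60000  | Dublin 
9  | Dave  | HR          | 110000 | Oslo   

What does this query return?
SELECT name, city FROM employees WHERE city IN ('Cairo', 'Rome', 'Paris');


Filtering: city IN ('Cairo', 'Rome', 'Paris')
Matching: 3 rows

3 rows:
Wendy, Paris
Leo, Cairo
Rosa, Paris


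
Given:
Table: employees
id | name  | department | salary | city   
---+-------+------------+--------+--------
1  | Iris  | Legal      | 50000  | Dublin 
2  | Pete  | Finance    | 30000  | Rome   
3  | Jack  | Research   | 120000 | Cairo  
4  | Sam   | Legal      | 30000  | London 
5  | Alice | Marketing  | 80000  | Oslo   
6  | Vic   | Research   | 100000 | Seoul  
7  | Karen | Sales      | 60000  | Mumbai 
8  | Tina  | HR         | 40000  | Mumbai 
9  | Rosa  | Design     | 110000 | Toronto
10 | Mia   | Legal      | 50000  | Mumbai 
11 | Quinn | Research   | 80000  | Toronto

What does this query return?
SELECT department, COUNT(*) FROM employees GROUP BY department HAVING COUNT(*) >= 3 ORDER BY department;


Groups with count >= 3:
  Legal: 3 -> PASS
  Research: 3 -> PASS
  Design: 1 -> filtered out
  Finance: 1 -> filtered out
  HR: 1 -> filtered out
  Marketing: 1 -> filtered out
  Sales: 1 -> filtered out


2 groups:
Legal, 3
Research, 3


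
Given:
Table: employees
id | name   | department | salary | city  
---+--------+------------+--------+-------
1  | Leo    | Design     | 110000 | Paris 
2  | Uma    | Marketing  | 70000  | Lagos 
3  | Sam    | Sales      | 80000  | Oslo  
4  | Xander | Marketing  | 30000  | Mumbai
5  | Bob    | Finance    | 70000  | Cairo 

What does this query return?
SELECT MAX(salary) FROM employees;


Salaries: 110000, 70000, 80000, 30000, 70000
MAX = 110000

110000


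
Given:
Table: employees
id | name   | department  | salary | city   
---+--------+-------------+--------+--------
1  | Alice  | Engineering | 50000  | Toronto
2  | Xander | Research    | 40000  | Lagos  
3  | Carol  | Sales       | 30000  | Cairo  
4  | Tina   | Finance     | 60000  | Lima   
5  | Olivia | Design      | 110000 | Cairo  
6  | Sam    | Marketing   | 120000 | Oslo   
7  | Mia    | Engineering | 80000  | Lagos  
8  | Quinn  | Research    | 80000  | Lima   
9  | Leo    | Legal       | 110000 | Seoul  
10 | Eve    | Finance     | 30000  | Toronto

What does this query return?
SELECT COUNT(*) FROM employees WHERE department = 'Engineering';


Counting rows where department = 'Engineering'
  Alice -> MATCH
  Mia -> MATCH


2


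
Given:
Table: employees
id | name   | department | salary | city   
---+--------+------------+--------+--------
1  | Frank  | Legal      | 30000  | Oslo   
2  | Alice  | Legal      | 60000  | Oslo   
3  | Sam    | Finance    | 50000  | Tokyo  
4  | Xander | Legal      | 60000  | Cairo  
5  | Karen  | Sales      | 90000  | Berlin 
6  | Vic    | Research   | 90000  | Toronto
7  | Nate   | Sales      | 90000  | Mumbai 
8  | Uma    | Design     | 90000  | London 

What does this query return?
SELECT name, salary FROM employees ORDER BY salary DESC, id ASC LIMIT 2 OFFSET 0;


Sort by salary DESC (id ASC tiebreak), then skip 0 and take 2
Rows 1 through 2

2 rows:
Karen, 90000
Vic, 90000


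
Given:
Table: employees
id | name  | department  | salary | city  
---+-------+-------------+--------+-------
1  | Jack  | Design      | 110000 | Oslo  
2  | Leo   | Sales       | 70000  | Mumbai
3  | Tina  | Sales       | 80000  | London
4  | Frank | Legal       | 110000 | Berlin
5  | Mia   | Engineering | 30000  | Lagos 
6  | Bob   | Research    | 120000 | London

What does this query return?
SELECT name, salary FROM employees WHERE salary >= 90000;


Filtering: salary >= 90000
Matching: 3 rows

3 rows:
Jack, 110000
Frank, 110000
Bob, 120000


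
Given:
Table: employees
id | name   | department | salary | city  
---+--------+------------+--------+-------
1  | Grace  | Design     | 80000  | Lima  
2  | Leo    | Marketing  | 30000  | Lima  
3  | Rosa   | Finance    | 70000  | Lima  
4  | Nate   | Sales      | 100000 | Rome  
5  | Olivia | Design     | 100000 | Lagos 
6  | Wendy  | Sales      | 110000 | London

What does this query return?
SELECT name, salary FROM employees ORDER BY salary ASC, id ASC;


Sorting by salary ASC, then id ASC for ties

6 rows:
Leo, 30000
Rosa, 70000
Grace, 80000
Nate, 100000
Olivia, 100000
Wendy, 110000


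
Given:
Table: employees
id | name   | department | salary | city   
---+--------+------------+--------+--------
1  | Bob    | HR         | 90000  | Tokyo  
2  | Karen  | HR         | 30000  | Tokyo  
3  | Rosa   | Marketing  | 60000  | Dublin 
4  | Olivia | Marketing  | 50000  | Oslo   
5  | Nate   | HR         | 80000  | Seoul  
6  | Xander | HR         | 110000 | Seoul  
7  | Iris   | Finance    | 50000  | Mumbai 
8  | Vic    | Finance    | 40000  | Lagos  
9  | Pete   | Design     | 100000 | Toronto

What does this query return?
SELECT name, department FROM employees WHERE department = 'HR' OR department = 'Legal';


Filtering: department = 'HR' OR 'Legal'
Matching: 4 rows

4 rows:
Bob, HR
Karen, HR
Nate, HR
Xander, HR


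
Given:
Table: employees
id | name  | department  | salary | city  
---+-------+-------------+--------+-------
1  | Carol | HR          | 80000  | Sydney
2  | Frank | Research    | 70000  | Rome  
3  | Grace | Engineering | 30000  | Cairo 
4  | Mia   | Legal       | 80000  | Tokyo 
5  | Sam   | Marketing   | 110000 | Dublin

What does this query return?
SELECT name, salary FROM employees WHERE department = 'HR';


Filtering: department = 'HR'
Matching rows: 1

1 rows:
Carol, 80000


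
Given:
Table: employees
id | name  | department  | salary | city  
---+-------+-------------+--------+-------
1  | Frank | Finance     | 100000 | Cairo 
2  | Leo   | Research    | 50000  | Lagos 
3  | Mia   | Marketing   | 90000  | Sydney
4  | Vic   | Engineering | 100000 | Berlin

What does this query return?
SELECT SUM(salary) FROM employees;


SUM(salary) = 100000 + 50000 + 90000 + 100000 = 340000

340000


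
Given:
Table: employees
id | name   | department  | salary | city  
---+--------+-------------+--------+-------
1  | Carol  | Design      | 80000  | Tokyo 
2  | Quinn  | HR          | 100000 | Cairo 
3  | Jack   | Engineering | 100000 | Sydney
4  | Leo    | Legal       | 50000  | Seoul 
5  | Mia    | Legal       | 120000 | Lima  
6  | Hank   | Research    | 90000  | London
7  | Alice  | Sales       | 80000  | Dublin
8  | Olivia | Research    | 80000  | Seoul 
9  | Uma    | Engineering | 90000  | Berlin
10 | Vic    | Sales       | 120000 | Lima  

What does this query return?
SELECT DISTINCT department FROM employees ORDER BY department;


All 'department' values (row order): Design, HR, Engineering, Legal, Legal, Research, Sales, Research, Engineering, Sales
Removing duplicates leaves 6 unique value(s).

6 values:
Design
Engineering
HR
Legal
Research
Sales


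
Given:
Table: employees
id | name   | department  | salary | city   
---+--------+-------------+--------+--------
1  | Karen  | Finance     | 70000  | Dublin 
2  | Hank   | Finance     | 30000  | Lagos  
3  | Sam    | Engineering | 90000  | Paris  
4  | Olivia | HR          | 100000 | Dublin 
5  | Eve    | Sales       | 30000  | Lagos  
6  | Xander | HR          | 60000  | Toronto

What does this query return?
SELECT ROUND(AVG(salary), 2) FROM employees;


SUM(salary) = 380000
COUNT = 6
ROUND(AVG, 2) = ROUND(380000 / 6, 2) = 63333.33

63333.33


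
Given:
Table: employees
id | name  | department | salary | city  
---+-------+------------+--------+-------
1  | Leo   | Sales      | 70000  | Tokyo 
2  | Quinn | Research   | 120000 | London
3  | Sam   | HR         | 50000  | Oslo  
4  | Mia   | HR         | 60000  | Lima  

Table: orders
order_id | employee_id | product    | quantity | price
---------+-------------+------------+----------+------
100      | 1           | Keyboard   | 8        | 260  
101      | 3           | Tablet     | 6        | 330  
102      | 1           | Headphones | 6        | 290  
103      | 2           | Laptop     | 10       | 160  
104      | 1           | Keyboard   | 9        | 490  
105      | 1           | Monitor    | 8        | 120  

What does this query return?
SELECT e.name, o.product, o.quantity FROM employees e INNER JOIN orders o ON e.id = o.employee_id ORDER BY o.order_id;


Joining employees.id = orders.employee_id:
  employee Leo (id=1) -> order Keyboard
  employee Sam (id=3) -> order Tablet
  employee Leo (id=1) -> order Headphones
  employee Quinn (id=2) -> order Laptop
  employee Leo (id=1) -> order Keyboard
  employee Leo (id=1) -> order Monitor


6 rows:
Leo, Keyboard, 8
Sam, Tablet, 6
Leo, Headphones, 6
Quinn, Laptop, 10
Leo, Keyboard, 9
Leo, Monitor, 8


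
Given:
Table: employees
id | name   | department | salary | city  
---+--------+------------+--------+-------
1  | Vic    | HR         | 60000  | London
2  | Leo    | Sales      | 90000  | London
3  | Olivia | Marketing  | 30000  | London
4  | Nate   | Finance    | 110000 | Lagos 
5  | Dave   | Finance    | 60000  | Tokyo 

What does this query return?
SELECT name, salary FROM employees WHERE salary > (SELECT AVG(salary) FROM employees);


Subquery: AVG(salary) = 70000.0
Filtering: salary > 70000.0
  Leo (90000) -> MATCH
  Nate (110000) -> MATCH


2 rows:
Leo, 90000
Nate, 110000


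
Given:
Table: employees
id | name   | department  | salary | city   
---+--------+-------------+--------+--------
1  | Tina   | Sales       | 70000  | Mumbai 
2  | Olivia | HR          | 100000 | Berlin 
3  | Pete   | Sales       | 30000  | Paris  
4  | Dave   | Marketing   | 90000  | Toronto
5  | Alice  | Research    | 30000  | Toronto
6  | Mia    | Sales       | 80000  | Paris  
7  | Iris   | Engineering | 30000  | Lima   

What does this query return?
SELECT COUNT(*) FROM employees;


COUNT(*) counts all rows

7


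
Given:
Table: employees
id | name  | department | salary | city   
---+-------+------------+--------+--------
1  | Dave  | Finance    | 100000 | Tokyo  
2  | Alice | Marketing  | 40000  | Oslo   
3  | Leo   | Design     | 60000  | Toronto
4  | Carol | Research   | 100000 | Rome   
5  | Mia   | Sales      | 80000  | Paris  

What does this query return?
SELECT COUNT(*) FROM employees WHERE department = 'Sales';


Counting rows where department = 'Sales'
  Mia -> MATCH


1


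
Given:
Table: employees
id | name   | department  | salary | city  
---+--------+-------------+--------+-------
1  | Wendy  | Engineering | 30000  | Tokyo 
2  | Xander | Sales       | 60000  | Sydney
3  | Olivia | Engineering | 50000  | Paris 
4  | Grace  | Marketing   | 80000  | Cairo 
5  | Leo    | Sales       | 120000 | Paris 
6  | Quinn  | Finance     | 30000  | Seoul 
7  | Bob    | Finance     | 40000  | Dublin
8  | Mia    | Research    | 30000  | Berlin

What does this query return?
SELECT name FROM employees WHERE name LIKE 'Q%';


LIKE 'Q%' matches names starting with 'Q'
Matching: 1

1 rows:
Quinn


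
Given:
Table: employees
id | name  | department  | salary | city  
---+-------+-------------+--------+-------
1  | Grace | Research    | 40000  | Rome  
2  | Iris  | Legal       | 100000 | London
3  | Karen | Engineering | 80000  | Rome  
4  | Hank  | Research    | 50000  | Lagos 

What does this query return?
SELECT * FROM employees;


SELECT * returns all 4 rows with all columns

4 rows:
1, Grace, Research, 40000, Rome
2, Iris, Legal, 100000, London
3, Karen, Engineering, 80000, Rome
4, Hank, Research, 50000, Lagos


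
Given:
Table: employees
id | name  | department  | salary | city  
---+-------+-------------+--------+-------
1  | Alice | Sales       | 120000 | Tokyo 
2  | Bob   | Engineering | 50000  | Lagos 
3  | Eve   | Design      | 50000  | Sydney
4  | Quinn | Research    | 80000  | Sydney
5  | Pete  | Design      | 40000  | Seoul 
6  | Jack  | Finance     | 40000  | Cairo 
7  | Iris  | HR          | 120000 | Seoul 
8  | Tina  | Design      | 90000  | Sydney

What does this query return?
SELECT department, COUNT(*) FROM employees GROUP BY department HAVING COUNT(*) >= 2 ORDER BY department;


Groups with count >= 2:
  Design: 3 -> PASS
  Engineering: 1 -> filtered out
  Finance: 1 -> filtered out
  HR: 1 -> filtered out
  Research: 1 -> filtered out
  Sales: 1 -> filtered out


1 groups:
Design, 3


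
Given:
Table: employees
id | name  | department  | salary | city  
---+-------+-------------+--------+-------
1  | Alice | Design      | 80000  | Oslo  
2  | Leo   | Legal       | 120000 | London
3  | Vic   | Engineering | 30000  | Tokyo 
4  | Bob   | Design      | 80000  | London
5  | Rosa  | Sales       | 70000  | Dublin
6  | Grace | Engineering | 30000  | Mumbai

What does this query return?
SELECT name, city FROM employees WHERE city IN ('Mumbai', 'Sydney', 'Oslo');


Filtering: city IN ('Mumbai', 'Sydney', 'Oslo')
Matching: 2 rows

2 rows:
Alice, Oslo
Grace, Mumbai


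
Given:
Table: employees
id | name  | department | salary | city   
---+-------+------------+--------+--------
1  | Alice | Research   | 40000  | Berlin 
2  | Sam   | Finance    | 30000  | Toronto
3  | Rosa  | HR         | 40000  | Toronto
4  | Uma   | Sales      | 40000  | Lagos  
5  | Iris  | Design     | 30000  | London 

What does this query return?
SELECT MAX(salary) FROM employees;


Salaries: 40000, 30000, 40000, 40000, 30000
MAX = 40000

40000


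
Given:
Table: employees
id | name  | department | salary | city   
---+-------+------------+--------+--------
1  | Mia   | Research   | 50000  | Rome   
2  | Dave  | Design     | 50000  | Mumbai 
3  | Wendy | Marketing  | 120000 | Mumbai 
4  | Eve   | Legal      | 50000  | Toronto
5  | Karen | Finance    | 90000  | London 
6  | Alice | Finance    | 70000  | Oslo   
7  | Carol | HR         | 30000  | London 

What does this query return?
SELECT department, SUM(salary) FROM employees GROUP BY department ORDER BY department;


Summing salary within each department:
  Design: 50000 = 50000
  Finance: 90000 + 70000 = 160000
  HR: 30000 = 30000
  Legal: 50000 = 50000
  Marketing: 120000 = 120000
  Research: 50000 = 50000


6 groups:
Design, 50000
Finance, 160000
HR, 30000
Legal, 50000
Marketing, 120000
Research, 50000


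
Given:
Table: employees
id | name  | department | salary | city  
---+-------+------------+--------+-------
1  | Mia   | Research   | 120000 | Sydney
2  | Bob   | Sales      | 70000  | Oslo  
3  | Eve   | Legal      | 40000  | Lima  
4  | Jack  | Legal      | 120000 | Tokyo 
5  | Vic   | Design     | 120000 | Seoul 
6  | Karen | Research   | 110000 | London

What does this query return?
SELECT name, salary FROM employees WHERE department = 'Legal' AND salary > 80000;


Filtering: department = 'Legal' AND salary > 80000
Matching: 1 rows

1 rows:
Jack, 120000


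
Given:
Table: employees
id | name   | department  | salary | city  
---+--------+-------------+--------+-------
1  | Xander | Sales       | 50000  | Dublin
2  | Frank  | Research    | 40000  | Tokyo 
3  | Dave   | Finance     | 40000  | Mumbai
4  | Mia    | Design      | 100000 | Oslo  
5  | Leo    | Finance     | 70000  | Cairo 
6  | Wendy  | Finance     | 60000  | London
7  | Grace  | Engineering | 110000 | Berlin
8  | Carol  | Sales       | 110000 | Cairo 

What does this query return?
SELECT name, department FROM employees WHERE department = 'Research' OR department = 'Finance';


Filtering: department = 'Research' OR 'Finance'
Matching: 4 rows

4 rows:
Frank, Research
Dave, Finance
Leo, Finance
Wendy, Finance


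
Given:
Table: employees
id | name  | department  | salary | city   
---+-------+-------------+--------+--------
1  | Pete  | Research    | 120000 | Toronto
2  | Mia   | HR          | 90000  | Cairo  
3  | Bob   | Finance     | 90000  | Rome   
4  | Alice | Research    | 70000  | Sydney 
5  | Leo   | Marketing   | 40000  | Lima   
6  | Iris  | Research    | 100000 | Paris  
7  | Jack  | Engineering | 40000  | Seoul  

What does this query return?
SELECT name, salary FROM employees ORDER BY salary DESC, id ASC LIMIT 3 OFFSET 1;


Sort by salary DESC (id ASC tiebreak), then skip 1 and take 3
Rows 2 through 4

3 rows:
Iris, 100000
Mia, 90000
Bob, 90000


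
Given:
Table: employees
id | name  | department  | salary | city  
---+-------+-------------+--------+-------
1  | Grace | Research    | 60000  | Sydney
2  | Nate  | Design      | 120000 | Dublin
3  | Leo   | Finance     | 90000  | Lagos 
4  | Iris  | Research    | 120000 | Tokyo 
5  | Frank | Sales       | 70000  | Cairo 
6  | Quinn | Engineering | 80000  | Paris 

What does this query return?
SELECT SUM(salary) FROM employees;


SUM(salary) = 60000 + 120000 + 90000 + 120000 + 70000 + 80000 = 540000

540000


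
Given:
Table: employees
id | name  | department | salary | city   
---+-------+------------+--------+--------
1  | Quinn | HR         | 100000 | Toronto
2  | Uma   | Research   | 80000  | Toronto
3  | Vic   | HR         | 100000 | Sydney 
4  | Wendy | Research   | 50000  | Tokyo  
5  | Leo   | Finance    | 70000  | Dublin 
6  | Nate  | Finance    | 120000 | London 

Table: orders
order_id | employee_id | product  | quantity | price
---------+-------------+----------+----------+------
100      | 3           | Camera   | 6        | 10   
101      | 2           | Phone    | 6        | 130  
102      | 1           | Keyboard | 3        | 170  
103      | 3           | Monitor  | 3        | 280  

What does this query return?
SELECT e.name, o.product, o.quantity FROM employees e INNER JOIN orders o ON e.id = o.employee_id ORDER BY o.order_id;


Joining employees.id = orders.employee_id:
  employee Vic (id=3) -> order Camera
  employee Uma (id=2) -> order Phone
  employee Quinn (id=1) -> order Keyboard
  employee Vic (id=3) -> order Monitor


4 rows:
Vic, Camera, 6
Uma, Phone, 6
Quinn, Keyboard, 3
Vic, Monitor, 3


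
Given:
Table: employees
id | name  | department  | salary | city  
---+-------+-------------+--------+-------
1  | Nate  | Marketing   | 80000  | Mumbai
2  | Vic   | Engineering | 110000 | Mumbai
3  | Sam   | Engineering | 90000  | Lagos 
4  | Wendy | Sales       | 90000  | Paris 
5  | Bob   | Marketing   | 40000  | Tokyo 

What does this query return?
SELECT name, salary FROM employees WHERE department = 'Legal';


Filtering: department = 'Legal'
Matching rows: 0

Empty result set (0 rows)


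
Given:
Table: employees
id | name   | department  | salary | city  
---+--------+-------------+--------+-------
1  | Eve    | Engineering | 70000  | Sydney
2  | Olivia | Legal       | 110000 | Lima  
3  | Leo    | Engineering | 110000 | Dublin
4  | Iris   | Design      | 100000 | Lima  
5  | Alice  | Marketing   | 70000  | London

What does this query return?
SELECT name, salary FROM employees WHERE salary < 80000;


Filtering: salary < 80000
Matching: 2 rows

2 rows:
Eve, 70000
Alice, 70000


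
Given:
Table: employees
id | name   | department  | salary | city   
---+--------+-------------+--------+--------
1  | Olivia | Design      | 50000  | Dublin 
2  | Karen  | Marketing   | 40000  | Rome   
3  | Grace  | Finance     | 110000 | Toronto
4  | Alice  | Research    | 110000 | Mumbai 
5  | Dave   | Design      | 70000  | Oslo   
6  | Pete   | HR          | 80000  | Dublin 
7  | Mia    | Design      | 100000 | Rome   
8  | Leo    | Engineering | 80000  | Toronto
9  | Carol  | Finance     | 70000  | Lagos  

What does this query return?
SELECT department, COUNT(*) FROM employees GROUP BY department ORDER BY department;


Assigning each row to its department group:
  Olivia -> Design
  Karen -> Marketing
  Grace -> Finance
  Alice -> Research
  Dave -> Design
  Pete -> HR
  Mia -> Design
  Leo -> Engineering
  Carol -> Finance


6 groups:
Design, 3
Engineering, 1
Finance, 2
HR, 1
Marketing, 1
Research, 1


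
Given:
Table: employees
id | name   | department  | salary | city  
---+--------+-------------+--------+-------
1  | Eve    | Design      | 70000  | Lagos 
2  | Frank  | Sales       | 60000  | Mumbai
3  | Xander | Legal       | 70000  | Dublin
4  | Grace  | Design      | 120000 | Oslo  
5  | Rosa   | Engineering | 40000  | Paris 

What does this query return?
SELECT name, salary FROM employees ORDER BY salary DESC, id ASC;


Sorting by salary DESC, then id ASC for ties

5 rows:
Grace, 120000
Eve, 70000
Xander, 70000
Frank, 60000
Rosa, 40000


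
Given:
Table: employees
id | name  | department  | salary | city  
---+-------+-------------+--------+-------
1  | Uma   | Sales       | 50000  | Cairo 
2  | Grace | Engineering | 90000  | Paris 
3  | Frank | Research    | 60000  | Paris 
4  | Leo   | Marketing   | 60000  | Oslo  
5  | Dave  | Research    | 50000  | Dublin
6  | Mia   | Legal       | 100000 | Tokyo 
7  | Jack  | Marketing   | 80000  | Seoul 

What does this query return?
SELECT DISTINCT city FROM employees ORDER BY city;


All 'city' values (row order): Cairo, Paris, Paris, Oslo, Dublin, Tokyo, Seoul
Removing duplicates leaves 6 unique value(s).

6 values:
Cairo
Dublin
Oslo
Paris
Seoul
Tokyo


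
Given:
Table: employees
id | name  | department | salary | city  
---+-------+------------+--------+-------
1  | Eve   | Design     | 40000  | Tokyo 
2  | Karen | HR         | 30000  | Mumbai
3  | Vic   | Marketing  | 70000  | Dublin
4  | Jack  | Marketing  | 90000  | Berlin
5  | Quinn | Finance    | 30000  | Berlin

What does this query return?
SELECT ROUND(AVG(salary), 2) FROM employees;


SUM(salary) = 260000
COUNT = 5
ROUND(AVG, 2) = ROUND(260000 / 5, 2) = 52000.0

52000.0


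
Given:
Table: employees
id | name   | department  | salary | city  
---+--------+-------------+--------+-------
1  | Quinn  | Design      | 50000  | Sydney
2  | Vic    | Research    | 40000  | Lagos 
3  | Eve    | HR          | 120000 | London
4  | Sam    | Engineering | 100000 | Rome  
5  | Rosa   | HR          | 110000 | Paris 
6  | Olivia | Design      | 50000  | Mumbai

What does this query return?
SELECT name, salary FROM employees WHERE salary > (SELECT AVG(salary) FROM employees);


Subquery: AVG(salary) = 78333.33
Filtering: salary > 78333.33
  Eve (120000) -> MATCH
  Sam (100000) -> MATCH
  Rosa (110000) -> MATCH


3 rows:
Eve, 120000
Sam, 100000
Rosa, 110000


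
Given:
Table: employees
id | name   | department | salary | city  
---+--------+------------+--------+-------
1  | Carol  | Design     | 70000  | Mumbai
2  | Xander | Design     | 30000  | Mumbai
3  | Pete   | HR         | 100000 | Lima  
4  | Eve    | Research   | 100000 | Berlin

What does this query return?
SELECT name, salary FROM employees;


Projecting columns: name, salary

4 rows:
Carol, 70000
Xander, 30000
Pete, 100000
Eve, 100000


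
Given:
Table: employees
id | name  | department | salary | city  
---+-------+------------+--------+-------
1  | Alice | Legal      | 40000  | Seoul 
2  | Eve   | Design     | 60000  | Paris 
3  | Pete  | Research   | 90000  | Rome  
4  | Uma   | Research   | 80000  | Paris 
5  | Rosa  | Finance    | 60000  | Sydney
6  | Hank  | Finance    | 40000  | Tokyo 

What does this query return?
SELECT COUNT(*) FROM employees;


COUNT(*) counts all rows

6


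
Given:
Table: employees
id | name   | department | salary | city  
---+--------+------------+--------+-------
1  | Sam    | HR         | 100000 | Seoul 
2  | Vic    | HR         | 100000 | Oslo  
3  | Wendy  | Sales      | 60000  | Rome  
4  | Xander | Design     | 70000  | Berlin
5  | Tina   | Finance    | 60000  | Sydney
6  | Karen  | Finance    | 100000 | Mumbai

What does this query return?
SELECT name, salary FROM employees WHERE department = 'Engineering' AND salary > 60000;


Filtering: department = 'Engineering' AND salary > 60000
Matching: 0 rows

Empty result set (0 rows)
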